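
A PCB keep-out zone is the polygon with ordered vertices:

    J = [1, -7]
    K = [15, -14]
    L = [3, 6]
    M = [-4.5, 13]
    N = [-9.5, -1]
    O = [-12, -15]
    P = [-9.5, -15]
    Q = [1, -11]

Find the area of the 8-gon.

354.25

J→K: (1)(-14) − (15)(-7) = 91
K→L: (15)(6) − (3)(-14) = 132
L→M: (3)(13) − (-4.5)(6) = 66
M→N: (-4.5)(-1) − (-9.5)(13) = 128
N→O: (-9.5)(-15) − (-12)(-1) = 130.5
O→P: (-12)(-15) − (-9.5)(-15) = 37.5
P→Q: (-9.5)(-11) − (1)(-15) = 119.5
Q→J: (1)(-7) − (1)(-11) = 4
Σ = 708.5
Area = |Σ|/2 = 354.25.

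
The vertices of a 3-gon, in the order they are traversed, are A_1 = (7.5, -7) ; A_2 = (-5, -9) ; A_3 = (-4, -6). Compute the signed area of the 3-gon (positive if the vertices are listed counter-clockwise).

-17.75

A_1→A_2: (7.5)(-9) − (-5)(-7) = -102.5
A_2→A_3: (-5)(-6) − (-4)(-9) = -6
A_3→A_1: (-4)(-7) − (7.5)(-6) = 73
Σ = -35.5
Signed area = Σ/2 = -17.75 (negative ⇒ clockwise traversal).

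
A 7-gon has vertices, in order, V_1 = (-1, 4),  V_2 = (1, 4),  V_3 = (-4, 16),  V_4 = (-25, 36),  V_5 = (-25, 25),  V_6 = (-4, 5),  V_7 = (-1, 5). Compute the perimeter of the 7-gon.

|V_1V_2| = √((2)² + (0)²) = √4 = 2
|V_2V_3| = √((-5)² + (12)²) = √169 = 13
|V_3V_4| = √((-21)² + (20)²) = √841 = 29
|V_4V_5| = √((0)² + (-11)²) = √121 = 11
|V_5V_6| = √((21)² + (-20)²) = √841 = 29
|V_6V_7| = √((3)² + (0)²) = √9 = 3
|V_7V_1| = √((0)² + (-1)²) = √1 = 1
Perimeter = 2 + 13 + 29 + 11 + 29 + 3 + 1 = 88.

88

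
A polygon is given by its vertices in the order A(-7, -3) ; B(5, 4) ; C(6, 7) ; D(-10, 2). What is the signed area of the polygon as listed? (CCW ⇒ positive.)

62

A→B: (-7)(4) − (5)(-3) = -13
B→C: (5)(7) − (6)(4) = 11
C→D: (6)(2) − (-10)(7) = 82
D→A: (-10)(-3) − (-7)(2) = 44
Σ = 124
Signed area = Σ/2 = 62 (positive ⇒ counter-clockwise traversal).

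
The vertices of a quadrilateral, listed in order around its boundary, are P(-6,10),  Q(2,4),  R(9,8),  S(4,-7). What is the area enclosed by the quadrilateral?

Σ = (-44) + (-20) + (-95) + (-2) = -161
Area = |Σ|/2 = 80.5.

80.5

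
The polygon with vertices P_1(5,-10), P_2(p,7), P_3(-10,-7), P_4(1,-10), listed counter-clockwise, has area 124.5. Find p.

-1

The doubled signed area Σ (x_i y_{i+1} − x_{i+1} y_i) is linear in p.
With p=0 it equals 252; the coefficient of p is 3 (from the two edges through P_2).
So 3·p + 252 = 2·124.5 = 249 ⇒ p = -1.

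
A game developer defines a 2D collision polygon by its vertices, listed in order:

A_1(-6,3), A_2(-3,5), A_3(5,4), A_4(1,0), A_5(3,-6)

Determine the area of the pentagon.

47.5

Σ = (-21) + (-37) + (-4) + (-6) + (-27) = -95
Area = |Σ|/2 = 47.5.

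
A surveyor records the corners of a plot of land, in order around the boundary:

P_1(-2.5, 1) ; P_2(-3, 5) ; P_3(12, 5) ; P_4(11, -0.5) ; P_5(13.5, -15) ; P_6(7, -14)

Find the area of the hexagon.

207.875

P_1→P_2: (-2.5)(5) − (-3)(1) = -9.5
P_2→P_3: (-3)(5) − (12)(5) = -75
P_3→P_4: (12)(-0.5) − (11)(5) = -61
P_4→P_5: (11)(-15) − (13.5)(-0.5) = -158.25
P_5→P_6: (13.5)(-14) − (7)(-15) = -84
P_6→P_1: (7)(1) − (-2.5)(-14) = -28
Σ = -415.75
Area = |Σ|/2 = 207.875.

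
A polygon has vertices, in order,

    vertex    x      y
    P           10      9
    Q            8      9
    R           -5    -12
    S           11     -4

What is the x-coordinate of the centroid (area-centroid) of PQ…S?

Apply the surveyor's formula. First the cross-terms c_i = x_i·y_{i+1} − x_{i+1}·y_i:
  18, -51, 152, 139  ⇒  2A = 258, A = 129.
Then Σ (x_i + x_{i+1})·c_i = 4002, so x̄ = 4002 / (6·129) = 667/129.

667/129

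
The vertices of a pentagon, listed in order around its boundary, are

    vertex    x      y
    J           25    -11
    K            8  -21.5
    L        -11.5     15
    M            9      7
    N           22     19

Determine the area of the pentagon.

746.125

Apply the shoelace (surveyor's) formula: 2A = Σ (x_i·y_{i+1} − x_{i+1}·y_i), indices taken mod 5.
Σ = (-449.5) + (-127.25) + (-215.5) + (17) + (-717) = -1492.25
Area = |Σ|/2 = 746.125.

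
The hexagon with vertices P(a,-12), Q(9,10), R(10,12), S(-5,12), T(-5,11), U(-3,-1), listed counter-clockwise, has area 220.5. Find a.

Write out the shoelace sum; only the two edges meeting at P involve a:
2·Area = [((-3)·(-12) − a·(-1)) + (a·10 − 9·(-12))] + 231
       = 11·a + 375 = 441
⇒ a = 6.

6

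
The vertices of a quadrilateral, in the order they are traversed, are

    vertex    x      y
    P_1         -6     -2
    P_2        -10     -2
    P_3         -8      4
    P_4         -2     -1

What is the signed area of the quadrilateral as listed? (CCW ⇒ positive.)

Apply the surveyor's formula: 2A = Σ (x_i·y_{i+1} − x_{i+1}·y_i), indices taken mod 4.
P_1→P_2: (-6)(-2) − (-10)(-2) = -8
P_2→P_3: (-10)(4) − (-8)(-2) = -56
P_3→P_4: (-8)(-1) − (-2)(4) = 16
P_4→P_1: (-2)(-2) − (-6)(-1) = -2
Σ = -50
Signed area = Σ/2 = -25 (negative ⇒ clockwise traversal).

-25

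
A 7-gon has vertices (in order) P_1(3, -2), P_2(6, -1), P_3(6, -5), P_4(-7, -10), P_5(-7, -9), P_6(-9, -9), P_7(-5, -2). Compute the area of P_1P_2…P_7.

Cross-terms: 9, -24, -95, -7, -18, -27, 16  ⇒  Σ = -146
Area = |Σ|/2 = 73.

73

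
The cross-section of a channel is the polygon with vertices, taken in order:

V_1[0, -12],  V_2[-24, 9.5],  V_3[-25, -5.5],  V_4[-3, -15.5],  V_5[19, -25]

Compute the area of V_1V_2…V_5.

297

Apply Gauss's area formula: 2A = Σ (x_i·y_{i+1} − x_{i+1}·y_i), indices taken mod 5.
V_1→V_2: (0)(9.5) − (-24)(-12) = -288
V_2→V_3: (-24)(-5.5) − (-25)(9.5) = 369.5
V_3→V_4: (-25)(-15.5) − (-3)(-5.5) = 371
V_4→V_5: (-3)(-25) − (19)(-15.5) = 369.5
V_5→V_1: (19)(-12) − (0)(-25) = -228
Σ = 594
Area = |Σ|/2 = 297.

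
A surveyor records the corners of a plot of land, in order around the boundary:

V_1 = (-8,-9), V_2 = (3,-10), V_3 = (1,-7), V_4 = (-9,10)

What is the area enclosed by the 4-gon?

Apply the shoelace (surveyor's) formula: 2A = Σ (x_i·y_{i+1} − x_{i+1}·y_i), indices taken mod 4.
Cross-terms: 107, -11, -53, 161  ⇒  Σ = 204
Area = |Σ|/2 = 102.

102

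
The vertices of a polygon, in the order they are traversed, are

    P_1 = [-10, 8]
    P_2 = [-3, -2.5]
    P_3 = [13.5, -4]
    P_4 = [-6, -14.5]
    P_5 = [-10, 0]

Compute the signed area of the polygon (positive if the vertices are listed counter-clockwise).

P_1→P_2: (-10)(-2.5) − (-3)(8) = 49
P_2→P_3: (-3)(-4) − (13.5)(-2.5) = 45.75
P_3→P_4: (13.5)(-14.5) − (-6)(-4) = -219.75
P_4→P_5: (-6)(0) − (-10)(-14.5) = -145
P_5→P_1: (-10)(8) − (-10)(0) = -80
Σ = -350
Signed area = Σ/2 = -175 (negative ⇒ clockwise traversal).

-175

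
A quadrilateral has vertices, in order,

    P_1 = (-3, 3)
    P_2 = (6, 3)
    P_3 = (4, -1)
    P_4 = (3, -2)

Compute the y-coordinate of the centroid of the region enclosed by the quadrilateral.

Apply the surveyor's formula. First the cross-terms c_i = x_i·y_{i+1} − x_{i+1}·y_i:
  -27, -18, -5, 3  ⇒  2A = -47, A = -23.5.
Then Σ (y_i + y_{i+1})·c_i = -180, so ȳ = -180 / (6·(-23.5)) = 60/47.

60/47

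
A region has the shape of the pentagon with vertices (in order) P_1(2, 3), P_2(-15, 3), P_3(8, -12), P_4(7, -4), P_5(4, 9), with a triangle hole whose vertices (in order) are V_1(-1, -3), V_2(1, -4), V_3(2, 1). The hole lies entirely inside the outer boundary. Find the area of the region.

160.5

Outer boundary:
Apply the surveyor's formula: 2A = Σ (x_i·y_{i+1} − x_{i+1}·y_i), indices taken mod 5.
Σ = (51) + (156) + (52) + (79) + (-6) = 332
Area = |Σ|/2 = 166.
Hole:
Apply the shoelace formula: 2A = Σ (x_i·y_{i+1} − x_{i+1}·y_i), indices taken mod 3.
V_1→V_2: (-1)(-4) − (1)(-3) = 7
V_2→V_3: (1)(1) − (2)(-4) = 9
V_3→V_1: (2)(-3) − (-1)(1) = -5
Σ = 11
Area = |Σ|/2 = 5.5.
Net area = 166 − 5.5 = 160.5.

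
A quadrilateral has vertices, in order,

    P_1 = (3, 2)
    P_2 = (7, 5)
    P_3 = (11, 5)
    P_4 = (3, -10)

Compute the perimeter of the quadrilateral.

38

|P_1P_2| = √((4)² + (3)²) = √25 = 5
|P_2P_3| = √((4)² + (0)²) = √16 = 4
|P_3P_4| = √((-8)² + (-15)²) = √289 = 17
|P_4P_1| = √((0)² + (12)²) = √144 = 12
Perimeter = 5 + 4 + 17 + 12 = 38.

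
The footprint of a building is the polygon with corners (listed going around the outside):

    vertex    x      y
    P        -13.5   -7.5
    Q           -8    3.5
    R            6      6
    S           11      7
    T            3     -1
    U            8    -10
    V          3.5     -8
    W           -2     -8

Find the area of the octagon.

P→Q: (-13.5)(3.5) − (-8)(-7.5) = -107.25
Q→R: (-8)(6) − (6)(3.5) = -69
R→S: (6)(7) − (11)(6) = -24
S→T: (11)(-1) − (3)(7) = -32
T→U: (3)(-10) − (8)(-1) = -22
U→V: (8)(-8) − (3.5)(-10) = -29
V→W: (3.5)(-8) − (-2)(-8) = -44
W→P: (-2)(-7.5) − (-13.5)(-8) = -93
Σ = -420.25
Area = |Σ|/2 = 210.125.

210.125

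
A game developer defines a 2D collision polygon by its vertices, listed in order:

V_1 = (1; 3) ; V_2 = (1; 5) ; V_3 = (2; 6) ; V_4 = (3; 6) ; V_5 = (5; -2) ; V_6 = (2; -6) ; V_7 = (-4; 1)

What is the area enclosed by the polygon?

52.5

Apply the shoelace formula: 2A = Σ (x_i·y_{i+1} − x_{i+1}·y_i), indices taken mod 7.
Cross-terms: 2, -4, -6, -36, -26, -22, -13  ⇒  Σ = -105
Area = |Σ|/2 = 52.5.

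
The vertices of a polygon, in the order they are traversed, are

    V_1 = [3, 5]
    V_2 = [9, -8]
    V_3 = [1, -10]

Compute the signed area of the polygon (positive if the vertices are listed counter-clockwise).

-58

Apply Gauss's area formula: 2A = Σ (x_i·y_{i+1} − x_{i+1}·y_i), indices taken mod 3.
Σ = (-69) + (-82) + (35) = -116
Signed area = Σ/2 = -58 (negative ⇒ clockwise traversal).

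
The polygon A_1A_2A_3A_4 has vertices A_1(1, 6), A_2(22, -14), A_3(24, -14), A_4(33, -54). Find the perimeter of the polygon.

|A_1A_2| = √((21)² + (-20)²) = √841 = 29
|A_2A_3| = √((2)² + (0)²) = √4 = 2
|A_3A_4| = √((9)² + (-40)²) = √1681 = 41
|A_4A_1| = √((-32)² + (60)²) = √4624 = 68
Perimeter = 29 + 2 + 41 + 68 = 140.

140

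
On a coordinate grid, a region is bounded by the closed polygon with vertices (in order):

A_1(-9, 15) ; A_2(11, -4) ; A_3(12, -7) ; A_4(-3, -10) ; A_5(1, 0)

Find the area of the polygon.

Apply the shoelace (surveyor's) formula: 2A = Σ (x_i·y_{i+1} − x_{i+1}·y_i), indices taken mod 5.
A_1→A_2: (-9)(-4) − (11)(15) = -129
A_2→A_3: (11)(-7) − (12)(-4) = -29
A_3→A_4: (12)(-10) − (-3)(-7) = -141
A_4→A_5: (-3)(0) − (1)(-10) = 10
A_5→A_1: (1)(15) − (-9)(0) = 15
Σ = -274
Area = |Σ|/2 = 137.

137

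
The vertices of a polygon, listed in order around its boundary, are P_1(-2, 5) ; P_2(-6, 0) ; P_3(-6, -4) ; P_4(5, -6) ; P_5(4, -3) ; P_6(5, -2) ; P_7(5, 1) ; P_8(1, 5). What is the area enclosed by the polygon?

90

Apply the shoelace formula: 2A = Σ (x_i·y_{i+1} − x_{i+1}·y_i), indices taken mod 8.
Cross-terms: 30, 24, 56, 9, 7, 15, 24, 15  ⇒  Σ = 180
Area = |Σ|/2 = 90.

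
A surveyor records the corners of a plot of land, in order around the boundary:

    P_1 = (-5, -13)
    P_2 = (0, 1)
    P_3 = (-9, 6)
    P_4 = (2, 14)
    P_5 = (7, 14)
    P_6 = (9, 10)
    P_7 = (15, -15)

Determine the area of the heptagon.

Apply Gauss's area formula: 2A = Σ (x_i·y_{i+1} − x_{i+1}·y_i), indices taken mod 7.
Cross-terms: -5, 9, -138, -70, -56, -285, -270  ⇒  Σ = -815
Area = |Σ|/2 = 407.5.

407.5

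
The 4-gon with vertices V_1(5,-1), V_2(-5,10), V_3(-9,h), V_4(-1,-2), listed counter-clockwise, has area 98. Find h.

-8

The doubled signed area Σ (x_i y_{i+1} − x_{i+1} y_i) is linear in h.
With h=0 it equals 164; the coefficient of h is -4 (from the two edges through V_3).
So -4·h + 164 = 2·98 = 196 ⇒ h = -8.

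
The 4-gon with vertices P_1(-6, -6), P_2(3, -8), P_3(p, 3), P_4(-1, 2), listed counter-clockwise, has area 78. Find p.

6

The doubled signed area Σ (x_i y_{i+1} − x_{i+1} y_i) is linear in p.
With p=0 it equals 96; the coefficient of p is 10 (from the two edges through P_3).
So 10·p + 96 = 2·78 = 156 ⇒ p = 6.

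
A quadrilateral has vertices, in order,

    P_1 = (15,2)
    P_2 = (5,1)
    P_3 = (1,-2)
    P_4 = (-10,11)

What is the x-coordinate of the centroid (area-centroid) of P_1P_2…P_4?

1.35

Apply the shoelace (surveyor's) formula. First the cross-terms c_i = x_i·y_{i+1} − x_{i+1}·y_i:
  5, -11, -9, -185  ⇒  2A = -200, A = -100.
Then Σ (x_i + x_{i+1})·c_i = -810, so x̄ = -810 / (6·(-100)) = 1.35.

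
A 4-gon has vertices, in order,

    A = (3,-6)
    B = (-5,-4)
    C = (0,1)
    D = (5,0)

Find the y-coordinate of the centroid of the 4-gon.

-305/123

Apply the shoelace (surveyor's) formula. First the cross-terms c_i = x_i·y_{i+1} − x_{i+1}·y_i:
  -42, -5, -5, -30  ⇒  2A = -82, A = -41.
Then Σ (y_i + y_{i+1})·c_i = 610, so ȳ = 610 / (6·(-41)) = -305/123.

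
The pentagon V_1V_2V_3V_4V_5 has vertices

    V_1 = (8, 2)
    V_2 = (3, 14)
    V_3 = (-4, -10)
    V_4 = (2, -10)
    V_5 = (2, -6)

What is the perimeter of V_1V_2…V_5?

|V_1V_2| = √((-5)² + (12)²) = √169 = 13
|V_2V_3| = √((-7)² + (-24)²) = √625 = 25
|V_3V_4| = √((6)² + (0)²) = √36 = 6
|V_4V_5| = √((0)² + (4)²) = √16 = 4
|V_5V_1| = √((6)² + (8)²) = √100 = 10
Perimeter = 13 + 25 + 6 + 4 + 10 = 58.

58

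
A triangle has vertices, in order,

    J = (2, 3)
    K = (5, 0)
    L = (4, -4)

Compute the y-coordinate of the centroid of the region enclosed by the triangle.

Apply the surveyor's formula. First the cross-terms c_i = x_i·y_{i+1} − x_{i+1}·y_i:
  -15, -20, 20  ⇒  2A = -15, A = -7.5.
Then Σ (y_i + y_{i+1})·c_i = 15, so ȳ = 15 / (6·(-7.5)) = -1/3.

-1/3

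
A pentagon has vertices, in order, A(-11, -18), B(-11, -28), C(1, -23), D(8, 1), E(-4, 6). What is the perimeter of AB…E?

|AB| = √((0)² + (-10)²) = √100 = 10
|BC| = √((12)² + (5)²) = √169 = 13
|CD| = √((7)² + (24)²) = √625 = 25
|DE| = √((-12)² + (5)²) = √169 = 13
|EA| = √((-7)² + (-24)²) = √625 = 25
Perimeter = 10 + 13 + 25 + 13 + 25 = 86.

86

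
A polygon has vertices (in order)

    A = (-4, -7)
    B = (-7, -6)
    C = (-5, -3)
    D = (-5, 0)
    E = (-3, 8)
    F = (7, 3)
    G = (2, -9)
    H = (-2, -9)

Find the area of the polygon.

140.5

Apply Gauss's area formula: 2A = Σ (x_i·y_{i+1} − x_{i+1}·y_i), indices taken mod 8.
Σ = (-25) + (-9) + (-15) + (-40) + (-65) + (-69) + (-36) + (-22) = -281
Area = |Σ|/2 = 140.5.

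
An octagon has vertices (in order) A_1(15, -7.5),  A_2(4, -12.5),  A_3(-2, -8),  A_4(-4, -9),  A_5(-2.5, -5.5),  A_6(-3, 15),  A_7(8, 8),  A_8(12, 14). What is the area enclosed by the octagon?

355.5

Σ = (-157.5) + (-57) + (-14) + (-0.5) + (-54) + (-144) + (16) + (-300) = -711
Area = |Σ|/2 = 355.5.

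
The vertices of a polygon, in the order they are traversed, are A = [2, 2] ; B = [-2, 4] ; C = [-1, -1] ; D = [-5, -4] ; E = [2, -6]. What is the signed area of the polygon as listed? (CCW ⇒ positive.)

35.5

Apply the shoelace formula: 2A = Σ (x_i·y_{i+1} − x_{i+1}·y_i), indices taken mod 5.
Σ = (12) + (6) + (-1) + (38) + (16) = 71
Signed area = Σ/2 = 35.5 (positive ⇒ counter-clockwise traversal).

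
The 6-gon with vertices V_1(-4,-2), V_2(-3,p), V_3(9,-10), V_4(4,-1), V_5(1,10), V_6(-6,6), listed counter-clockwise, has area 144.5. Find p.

-7

The doubled signed area Σ (x_i y_{i+1} − x_{i+1} y_i) is linear in p.
With p=0 it equals 198; the coefficient of p is -13 (from the two edges through V_2).
So -13·p + 198 = 2·144.5 = 289 ⇒ p = -7.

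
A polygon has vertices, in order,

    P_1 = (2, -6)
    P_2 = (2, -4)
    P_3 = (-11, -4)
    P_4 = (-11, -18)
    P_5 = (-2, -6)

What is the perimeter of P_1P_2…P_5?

48

|P_1P_2| = √((0)² + (2)²) = √4 = 2
|P_2P_3| = √((-13)² + (0)²) = √169 = 13
|P_3P_4| = √((0)² + (-14)²) = √196 = 14
|P_4P_5| = √((9)² + (12)²) = √225 = 15
|P_5P_1| = √((4)² + (0)²) = √16 = 4
Perimeter = 2 + 13 + 14 + 15 + 4 = 48.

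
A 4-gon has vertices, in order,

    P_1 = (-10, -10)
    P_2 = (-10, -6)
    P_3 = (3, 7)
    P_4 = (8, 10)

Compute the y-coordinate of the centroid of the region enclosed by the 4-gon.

Apply the shoelace (surveyor's) formula. First the cross-terms c_i = x_i·y_{i+1} − x_{i+1}·y_i:
  -40, -52, -26, 20  ⇒  2A = -98, A = -49.
Then Σ (y_i + y_{i+1})·c_i = 146, so ȳ = 146 / (6·(-49)) = -73/147.

-73/147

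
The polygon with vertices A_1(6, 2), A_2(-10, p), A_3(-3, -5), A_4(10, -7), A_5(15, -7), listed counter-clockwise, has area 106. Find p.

-4

Write out the shoelace sum; only the two edges meeting at A_2 involve p:
2·Area = [(6·p − (-10)·2) + ((-10)·(-5) − (-3)·p)] + 178
       = 9·p + 248 = 212
⇒ p = -4.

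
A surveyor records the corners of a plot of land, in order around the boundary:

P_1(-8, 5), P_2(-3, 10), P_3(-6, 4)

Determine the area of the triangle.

Apply the surveyor's formula: 2A = Σ (x_i·y_{i+1} − x_{i+1}·y_i), indices taken mod 3.
Σ = (-65) + (48) + (2) = -15
Area = |Σ|/2 = 7.5.

7.5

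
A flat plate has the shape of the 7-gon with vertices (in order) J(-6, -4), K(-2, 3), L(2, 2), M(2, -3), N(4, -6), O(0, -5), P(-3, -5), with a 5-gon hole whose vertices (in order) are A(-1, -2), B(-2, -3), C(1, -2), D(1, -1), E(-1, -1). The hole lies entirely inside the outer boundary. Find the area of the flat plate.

Outer boundary:
Apply the surveyor's formula: 2A = Σ (x_i·y_{i+1} − x_{i+1}·y_i), indices taken mod 7.
Cross-terms: -26, -10, -10, 0, -20, -15, -18  ⇒  Σ = -99
Area = |Σ|/2 = 49.5.
Hole:
Apply the surveyor's formula: 2A = Σ (x_i·y_{i+1} − x_{i+1}·y_i), indices taken mod 5.
Σ = (-1) + (7) + (1) + (-2) + (1) = 6
Area = |Σ|/2 = 3.
Net area = 49.5 − 3 = 46.5.

46.5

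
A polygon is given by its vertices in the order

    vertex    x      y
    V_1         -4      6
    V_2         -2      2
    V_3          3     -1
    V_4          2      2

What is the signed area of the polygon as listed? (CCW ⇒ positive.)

Apply the surveyor's formula: 2A = Σ (x_i·y_{i+1} − x_{i+1}·y_i), indices taken mod 4.
Cross-terms: 4, -4, 8, 20  ⇒  Σ = 28
Signed area = Σ/2 = 14 (positive ⇒ counter-clockwise traversal).

14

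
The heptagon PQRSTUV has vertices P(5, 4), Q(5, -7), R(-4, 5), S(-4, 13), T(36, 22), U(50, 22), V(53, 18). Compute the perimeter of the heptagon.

|PQ| = √((0)² + (-11)²) = √121 = 11
|QR| = √((-9)² + (12)²) = √225 = 15
|RS| = √((0)² + (8)²) = √64 = 8
|ST| = √((40)² + (9)²) = √1681 = 41
|TU| = √((14)² + (0)²) = √196 = 14
|UV| = √((3)² + (-4)²) = √25 = 5
|VP| = √((-48)² + (-14)²) = √2500 = 50
Perimeter = 11 + 15 + 8 + 41 + 14 + 5 + 50 = 144.

144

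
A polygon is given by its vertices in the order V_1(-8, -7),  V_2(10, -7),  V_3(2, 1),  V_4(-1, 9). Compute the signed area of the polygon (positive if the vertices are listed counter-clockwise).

124

Apply the shoelace (surveyor's) formula: 2A = Σ (x_i·y_{i+1} − x_{i+1}·y_i), indices taken mod 4.
Σ = (126) + (24) + (19) + (79) = 248
Signed area = Σ/2 = 124 (positive ⇒ counter-clockwise traversal).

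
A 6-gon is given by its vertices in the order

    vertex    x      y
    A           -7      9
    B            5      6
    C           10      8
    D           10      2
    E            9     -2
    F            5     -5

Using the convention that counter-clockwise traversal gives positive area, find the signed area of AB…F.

-115

Σ = (-87) + (-20) + (-60) + (-38) + (-35) + (10) = -230
Signed area = Σ/2 = -115 (negative ⇒ clockwise traversal).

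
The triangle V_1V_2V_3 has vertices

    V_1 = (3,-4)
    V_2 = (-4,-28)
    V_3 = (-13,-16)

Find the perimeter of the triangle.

60

|V_1V_2| = √((-7)² + (-24)²) = √625 = 25
|V_2V_3| = √((-9)² + (12)²) = √225 = 15
|V_3V_1| = √((16)² + (12)²) = √400 = 20
Perimeter = 25 + 15 + 20 = 60.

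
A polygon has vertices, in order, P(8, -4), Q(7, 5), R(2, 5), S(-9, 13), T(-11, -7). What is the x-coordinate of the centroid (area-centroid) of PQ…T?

-612/235

Apply the surveyor's formula. First the cross-terms c_i = x_i·y_{i+1} − x_{i+1}·y_i:
  68, 25, 71, 206, 100  ⇒  2A = 470, A = 235.
Then Σ (x_i + x_{i+1})·c_i = -3672, so x̄ = -3672 / (6·235) = -612/235.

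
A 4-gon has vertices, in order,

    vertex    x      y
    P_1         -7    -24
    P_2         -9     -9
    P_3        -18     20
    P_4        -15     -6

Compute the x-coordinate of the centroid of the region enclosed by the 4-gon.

Apply the shoelace (surveyor's) formula. First the cross-terms c_i = x_i·y_{i+1} − x_{i+1}·y_i:
  -153, -342, 408, 318  ⇒  2A = 231, A = 115.5.
Then Σ (x_i + x_{i+1})·c_i = -8778, so x̄ = -8778 / (6·115.5) = -38/3.

-38/3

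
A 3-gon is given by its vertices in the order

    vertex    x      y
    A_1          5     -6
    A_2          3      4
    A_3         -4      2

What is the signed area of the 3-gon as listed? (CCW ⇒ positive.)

37

Apply the shoelace (surveyor's) formula: 2A = Σ (x_i·y_{i+1} − x_{i+1}·y_i), indices taken mod 3.
A_1→A_2: (5)(4) − (3)(-6) = 38
A_2→A_3: (3)(2) − (-4)(4) = 22
A_3→A_1: (-4)(-6) − (5)(2) = 14
Σ = 74
Signed area = Σ/2 = 37 (positive ⇒ counter-clockwise traversal).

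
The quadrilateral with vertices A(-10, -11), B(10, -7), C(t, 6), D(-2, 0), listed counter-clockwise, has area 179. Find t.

The doubled signed area Σ (x_i y_{i+1} − x_{i+1} y_i) is linear in t.
With t=0 it equals 274; the coefficient of t is 7 (from the two edges through C).
So 7·t + 274 = 2·179 = 358 ⇒ t = 12.

12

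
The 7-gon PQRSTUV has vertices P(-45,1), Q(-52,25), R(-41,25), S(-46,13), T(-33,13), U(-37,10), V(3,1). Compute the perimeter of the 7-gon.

156

|PQ| = √((-7)² + (24)²) = √625 = 25
|QR| = √((11)² + (0)²) = √121 = 11
|RS| = √((-5)² + (-12)²) = √169 = 13
|ST| = √((13)² + (0)²) = √169 = 13
|TU| = √((-4)² + (-3)²) = √25 = 5
|UV| = √((40)² + (-9)²) = √1681 = 41
|VP| = √((-48)² + (0)²) = √2304 = 48
Perimeter = 25 + 11 + 13 + 13 + 5 + 41 + 48 = 156.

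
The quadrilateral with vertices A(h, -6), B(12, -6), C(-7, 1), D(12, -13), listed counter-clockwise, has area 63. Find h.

11

The doubled signed area Σ (x_i y_{i+1} − x_{i+1} y_i) is linear in h.
With h=0 it equals 49; the coefficient of h is 7 (from the two edges through A).
So 7·h + 49 = 2·63 = 126 ⇒ h = 11.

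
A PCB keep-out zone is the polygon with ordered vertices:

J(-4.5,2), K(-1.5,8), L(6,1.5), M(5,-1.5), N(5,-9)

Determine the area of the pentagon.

Apply Gauss's area formula: 2A = Σ (x_i·y_{i+1} − x_{i+1}·y_i), indices taken mod 5.
Cross-terms: -33, -50.25, -16.5, -37.5, -30.5  ⇒  Σ = -167.75
Area = |Σ|/2 = 83.875.

83.875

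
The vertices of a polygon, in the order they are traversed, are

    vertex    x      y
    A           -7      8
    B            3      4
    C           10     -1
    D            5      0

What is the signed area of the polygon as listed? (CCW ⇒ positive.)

Apply Gauss's area formula: 2A = Σ (x_i·y_{i+1} − x_{i+1}·y_i), indices taken mod 4.
Σ = (-52) + (-43) + (5) + (40) = -50
Signed area = Σ/2 = -25 (negative ⇒ clockwise traversal).

-25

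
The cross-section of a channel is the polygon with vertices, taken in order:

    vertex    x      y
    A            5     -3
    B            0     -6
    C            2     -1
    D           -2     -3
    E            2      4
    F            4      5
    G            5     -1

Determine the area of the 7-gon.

36.5

Apply the shoelace (surveyor's) formula: 2A = Σ (x_i·y_{i+1} − x_{i+1}·y_i), indices taken mod 7.
Σ = (-30) + (12) + (-8) + (-2) + (-6) + (-29) + (-10) = -73
Area = |Σ|/2 = 36.5.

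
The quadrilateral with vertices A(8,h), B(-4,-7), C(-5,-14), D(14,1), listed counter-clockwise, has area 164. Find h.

10

The doubled signed area Σ (x_i y_{i+1} − x_{i+1} y_i) is linear in h.
With h=0 it equals 148; the coefficient of h is 18 (from the two edges through A).
So 18·h + 148 = 2·164 = 328 ⇒ h = 10.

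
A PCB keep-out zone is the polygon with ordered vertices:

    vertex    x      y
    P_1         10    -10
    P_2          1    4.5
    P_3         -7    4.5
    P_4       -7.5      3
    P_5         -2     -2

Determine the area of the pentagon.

Apply the surveyor's formula: 2A = Σ (x_i·y_{i+1} − x_{i+1}·y_i), indices taken mod 5.
Cross-terms: 55, 36, 12.75, 21, 40  ⇒  Σ = 164.75
Area = |Σ|/2 = 82.375.

82.375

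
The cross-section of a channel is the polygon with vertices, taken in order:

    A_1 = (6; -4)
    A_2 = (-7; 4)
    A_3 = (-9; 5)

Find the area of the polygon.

Apply the shoelace formula: 2A = Σ (x_i·y_{i+1} − x_{i+1}·y_i), indices taken mod 3.
Cross-terms: -4, 1, 6  ⇒  Σ = 3
Area = |Σ|/2 = 1.5.

1.5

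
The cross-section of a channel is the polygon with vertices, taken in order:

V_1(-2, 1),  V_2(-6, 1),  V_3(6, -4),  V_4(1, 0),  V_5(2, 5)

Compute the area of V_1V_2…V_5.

21.5

Σ = (4) + (18) + (4) + (5) + (12) = 43
Area = |Σ|/2 = 21.5.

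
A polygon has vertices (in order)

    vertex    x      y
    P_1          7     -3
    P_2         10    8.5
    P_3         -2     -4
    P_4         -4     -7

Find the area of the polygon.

62.75

P_1→P_2: (7)(8.5) − (10)(-3) = 89.5
P_2→P_3: (10)(-4) − (-2)(8.5) = -23
P_3→P_4: (-2)(-7) − (-4)(-4) = -2
P_4→P_1: (-4)(-3) − (7)(-7) = 61
Σ = 125.5
Area = |Σ|/2 = 62.75.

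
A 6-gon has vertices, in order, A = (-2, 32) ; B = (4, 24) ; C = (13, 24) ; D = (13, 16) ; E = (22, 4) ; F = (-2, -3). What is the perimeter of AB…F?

|AB| = √((6)² + (-8)²) = √100 = 10
|BC| = √((9)² + (0)²) = √81 = 9
|CD| = √((0)² + (-8)²) = √64 = 8
|DE| = √((9)² + (-12)²) = √225 = 15
|EF| = √((-24)² + (-7)²) = √625 = 25
|FA| = √((0)² + (35)²) = √1225 = 35
Perimeter = 10 + 9 + 8 + 15 + 25 + 35 = 102.

102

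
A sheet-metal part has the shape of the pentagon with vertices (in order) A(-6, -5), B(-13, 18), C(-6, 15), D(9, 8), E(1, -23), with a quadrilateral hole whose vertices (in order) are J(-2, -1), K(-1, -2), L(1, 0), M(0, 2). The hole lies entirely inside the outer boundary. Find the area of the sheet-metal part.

Outer boundary:
Apply Gauss's area formula: 2A = Σ (x_i·y_{i+1} − x_{i+1}·y_i), indices taken mod 5.
Σ = (-173) + (-87) + (-183) + (-215) + (-143) = -801
Area = |Σ|/2 = 400.5.
Hole:
Apply the shoelace formula: 2A = Σ (x_i·y_{i+1} − x_{i+1}·y_i), indices taken mod 4.
Cross-terms: 3, 2, 2, 4  ⇒  Σ = 11
Area = |Σ|/2 = 5.5.
Net area = 400.5 − 5.5 = 395.

395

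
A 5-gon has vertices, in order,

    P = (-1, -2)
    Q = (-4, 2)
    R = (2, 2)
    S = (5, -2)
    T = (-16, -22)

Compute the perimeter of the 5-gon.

|PQ| = √((-3)² + (4)²) = √25 = 5
|QR| = √((6)² + (0)²) = √36 = 6
|RS| = √((3)² + (-4)²) = √25 = 5
|ST| = √((-21)² + (-20)²) = √841 = 29
|TP| = √((15)² + (20)²) = √625 = 25
Perimeter = 5 + 6 + 5 + 29 + 25 = 70.

70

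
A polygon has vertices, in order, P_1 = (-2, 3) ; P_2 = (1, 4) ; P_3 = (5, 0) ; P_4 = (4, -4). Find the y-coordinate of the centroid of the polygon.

Apply the shoelace (surveyor's) formula. First the cross-terms c_i = x_i·y_{i+1} − x_{i+1}·y_i:
  -11, -20, -20, 4  ⇒  2A = -47, A = -23.5.
Then Σ (y_i + y_{i+1})·c_i = -81, so ȳ = -81 / (6·(-23.5)) = 27/47.

27/47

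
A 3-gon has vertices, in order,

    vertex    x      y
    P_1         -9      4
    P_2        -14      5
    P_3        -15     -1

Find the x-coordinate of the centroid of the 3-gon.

Apply Gauss's area formula. First the cross-terms c_i = x_i·y_{i+1} − x_{i+1}·y_i:
  11, 89, -69  ⇒  2A = 31, A = 15.5.
Then Σ (x_i + x_{i+1})·c_i = -1178, so x̄ = -1178 / (6·15.5) = -38/3.

-38/3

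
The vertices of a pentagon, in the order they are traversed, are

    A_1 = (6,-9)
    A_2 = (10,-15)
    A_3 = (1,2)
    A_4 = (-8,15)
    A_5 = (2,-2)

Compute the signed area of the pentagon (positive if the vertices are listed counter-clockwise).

23

Apply Gauss's area formula: 2A = Σ (x_i·y_{i+1} − x_{i+1}·y_i), indices taken mod 5.
Cross-terms: 0, 35, 31, -14, -6  ⇒  Σ = 46
Signed area = Σ/2 = 23 (positive ⇒ counter-clockwise traversal).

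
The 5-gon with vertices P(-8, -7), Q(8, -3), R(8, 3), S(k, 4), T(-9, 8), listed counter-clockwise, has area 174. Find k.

5

Write out the shoelace sum; only the two edges meeting at S involve k:
2·Area = [(8·4 − k·3) + (k·8 − (-9)·4)] + 255
       = 5·k + 323 = 348
⇒ k = 5.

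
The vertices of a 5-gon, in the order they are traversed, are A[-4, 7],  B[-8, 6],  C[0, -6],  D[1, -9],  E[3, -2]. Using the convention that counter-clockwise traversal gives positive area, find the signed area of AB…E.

Apply Gauss's area formula: 2A = Σ (x_i·y_{i+1} − x_{i+1}·y_i), indices taken mod 5.
Σ = (32) + (48) + (6) + (25) + (13) = 124
Signed area = Σ/2 = 62 (positive ⇒ counter-clockwise traversal).

62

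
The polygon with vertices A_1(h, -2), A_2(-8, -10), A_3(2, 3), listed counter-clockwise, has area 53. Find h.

Write out the shoelace sum; only the two edges meeting at A_1 involve h:
2·Area = [(2·(-2) − h·3) + (h·(-10) − (-8)·(-2))] + -4
       = -13·h + -24 = 106
⇒ h = -10.

-10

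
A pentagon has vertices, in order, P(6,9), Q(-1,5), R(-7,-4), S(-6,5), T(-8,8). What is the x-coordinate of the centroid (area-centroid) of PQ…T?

-334/109

Apply the shoelace (surveyor's) formula. First the cross-terms c_i = x_i·y_{i+1} − x_{i+1}·y_i:
  39, 39, -59, -8, -120  ⇒  2A = -109, A = -54.5.
Then Σ (x_i + x_{i+1})·c_i = 1002, so x̄ = 1002 / (6·(-54.5)) = -334/109.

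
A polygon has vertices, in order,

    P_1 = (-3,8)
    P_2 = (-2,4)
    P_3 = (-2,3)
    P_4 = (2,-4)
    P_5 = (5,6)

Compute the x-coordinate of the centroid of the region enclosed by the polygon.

52/49

Apply the shoelace formula. First the cross-terms c_i = x_i·y_{i+1} − x_{i+1}·y_i:
  4, 2, 2, 32, 58  ⇒  2A = 98, A = 49.
Then Σ (x_i + x_{i+1})·c_i = 312, so x̄ = 312 / (6·49) = 52/49.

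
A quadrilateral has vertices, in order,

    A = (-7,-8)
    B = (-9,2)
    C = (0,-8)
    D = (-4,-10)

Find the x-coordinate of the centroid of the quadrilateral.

-91/18

Apply Gauss's area formula. First the cross-terms c_i = x_i·y_{i+1} − x_{i+1}·y_i:
  -86, 72, -32, -38  ⇒  2A = -84, A = -42.
Then Σ (x_i + x_{i+1})·c_i = 1274, so x̄ = 1274 / (6·(-42)) = -91/18.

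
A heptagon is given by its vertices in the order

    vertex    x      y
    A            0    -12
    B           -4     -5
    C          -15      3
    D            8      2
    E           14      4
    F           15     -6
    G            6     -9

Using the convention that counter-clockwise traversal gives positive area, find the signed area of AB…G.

Apply the surveyor's formula: 2A = Σ (x_i·y_{i+1} − x_{i+1}·y_i), indices taken mod 7.
A→B: (0)(-5) − (-4)(-12) = -48
B→C: (-4)(3) − (-15)(-5) = -87
C→D: (-15)(2) − (8)(3) = -54
D→E: (8)(4) − (14)(2) = 4
E→F: (14)(-6) − (15)(4) = -144
F→G: (15)(-9) − (6)(-6) = -99
G→A: (6)(-12) − (0)(-9) = -72
Σ = -500
Signed area = Σ/2 = -250 (negative ⇒ clockwise traversal).

-250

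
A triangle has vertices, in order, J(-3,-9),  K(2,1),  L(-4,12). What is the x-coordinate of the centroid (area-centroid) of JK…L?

Apply Gauss's area formula. First the cross-terms c_i = x_i·y_{i+1} − x_{i+1}·y_i:
  15, 28, 72  ⇒  2A = 115, A = 57.5.
Then Σ (x_i + x_{i+1})·c_i = -575, so x̄ = -575 / (6·57.5) = -5/3.

-5/3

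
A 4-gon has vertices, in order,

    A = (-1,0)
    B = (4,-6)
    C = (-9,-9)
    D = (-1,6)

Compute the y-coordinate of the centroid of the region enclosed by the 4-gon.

Apply Gauss's area formula. First the cross-terms c_i = x_i·y_{i+1} − x_{i+1}·y_i:
  6, -90, -63, 6  ⇒  2A = -141, A = -70.5.
Then Σ (y_i + y_{i+1})·c_i = 1539, so ȳ = 1539 / (6·(-70.5)) = -171/47.

-171/47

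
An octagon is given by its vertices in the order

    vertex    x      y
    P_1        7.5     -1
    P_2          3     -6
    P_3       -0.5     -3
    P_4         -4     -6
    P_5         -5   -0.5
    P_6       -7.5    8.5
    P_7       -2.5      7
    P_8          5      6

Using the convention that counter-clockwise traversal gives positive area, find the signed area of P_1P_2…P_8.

-134.25

Σ = (-42) + (-12) + (-9) + (-28) + (-46.25) + (-31.25) + (-50) + (-50) = -268.5
Signed area = Σ/2 = -134.25 (negative ⇒ clockwise traversal).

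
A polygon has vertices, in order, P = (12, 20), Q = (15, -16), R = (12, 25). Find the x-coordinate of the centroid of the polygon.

13

Apply the shoelace (surveyor's) formula. First the cross-terms c_i = x_i·y_{i+1} − x_{i+1}·y_i:
  -492, 567, -60  ⇒  2A = 15, A = 7.5.
Then Σ (x_i + x_{i+1})·c_i = 585, so x̄ = 585 / (6·7.5) = 13.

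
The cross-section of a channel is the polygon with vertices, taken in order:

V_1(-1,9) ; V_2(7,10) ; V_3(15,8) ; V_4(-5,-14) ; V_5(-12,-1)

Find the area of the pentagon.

Apply the shoelace formula: 2A = Σ (x_i·y_{i+1} − x_{i+1}·y_i), indices taken mod 5.
Σ = (-73) + (-94) + (-170) + (-163) + (-109) = -609
Area = |Σ|/2 = 304.5.

304.5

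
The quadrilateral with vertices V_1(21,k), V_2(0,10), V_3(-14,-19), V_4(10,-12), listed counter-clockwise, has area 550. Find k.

Write out the shoelace sum; only the two edges meeting at V_1 involve k:
2·Area = [(10·k − 21·(-12)) + (21·10 − 0·k)] + 498
       = 10·k + 960 = 1100
⇒ k = 14.

14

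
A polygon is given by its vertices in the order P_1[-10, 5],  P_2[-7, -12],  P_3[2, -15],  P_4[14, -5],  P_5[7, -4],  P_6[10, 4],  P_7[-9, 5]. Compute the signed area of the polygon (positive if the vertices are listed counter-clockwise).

P_1→P_2: (-10)(-12) − (-7)(5) = 155
P_2→P_3: (-7)(-15) − (2)(-12) = 129
P_3→P_4: (2)(-5) − (14)(-15) = 200
P_4→P_5: (14)(-4) − (7)(-5) = -21
P_5→P_6: (7)(4) − (10)(-4) = 68
P_6→P_7: (10)(5) − (-9)(4) = 86
P_7→P_1: (-9)(5) − (-10)(5) = 5
Σ = 622
Signed area = Σ/2 = 311 (positive ⇒ counter-clockwise traversal).

311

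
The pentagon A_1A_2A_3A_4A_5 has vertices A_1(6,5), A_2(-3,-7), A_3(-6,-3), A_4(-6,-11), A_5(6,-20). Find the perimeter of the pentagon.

|A_1A_2| = √((-9)² + (-12)²) = √225 = 15
|A_2A_3| = √((-3)² + (4)²) = √25 = 5
|A_3A_4| = √((0)² + (-8)²) = √64 = 8
|A_4A_5| = √((12)² + (-9)²) = √225 = 15
|A_5A_1| = √((0)² + (25)²) = √625 = 25
Perimeter = 15 + 5 + 8 + 15 + 25 = 68.

68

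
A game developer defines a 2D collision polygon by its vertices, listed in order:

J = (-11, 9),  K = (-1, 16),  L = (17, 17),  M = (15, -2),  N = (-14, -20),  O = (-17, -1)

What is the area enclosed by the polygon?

781.5

Σ = (-167) + (-289) + (-289) + (-328) + (-326) + (-164) = -1563
Area = |Σ|/2 = 781.5.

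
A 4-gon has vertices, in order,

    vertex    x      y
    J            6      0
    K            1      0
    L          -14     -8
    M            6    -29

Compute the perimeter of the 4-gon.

80

|JK| = √((-5)² + (0)²) = √25 = 5
|KL| = √((-15)² + (-8)²) = √289 = 17
|LM| = √((20)² + (-21)²) = √841 = 29
|MJ| = √((0)² + (29)²) = √841 = 29
Perimeter = 5 + 17 + 29 + 29 = 80.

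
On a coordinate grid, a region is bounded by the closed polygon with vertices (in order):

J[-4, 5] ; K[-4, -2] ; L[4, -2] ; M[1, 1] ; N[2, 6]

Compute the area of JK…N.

44

Σ = (28) + (16) + (6) + (4) + (34) = 88
Area = |Σ|/2 = 44.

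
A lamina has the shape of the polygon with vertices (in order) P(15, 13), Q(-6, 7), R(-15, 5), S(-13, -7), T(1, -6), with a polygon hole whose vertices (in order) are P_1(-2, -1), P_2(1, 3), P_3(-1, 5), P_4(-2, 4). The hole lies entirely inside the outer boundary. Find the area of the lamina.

Outer boundary:
Apply the shoelace formula: 2A = Σ (x_i·y_{i+1} − x_{i+1}·y_i), indices taken mod 5.
Σ = (183) + (75) + (170) + (85) + (103) = 616
Area = |Σ|/2 = 308.
Hole:
P_1→P_2: (-2)(3) − (1)(-1) = -5
P_2→P_3: (1)(5) − (-1)(3) = 8
P_3→P_4: (-1)(4) − (-2)(5) = 6
P_4→P_1: (-2)(-1) − (-2)(4) = 10
Σ = 19
Area = |Σ|/2 = 9.5.
Net area = 308 − 9.5 = 298.5.

298.5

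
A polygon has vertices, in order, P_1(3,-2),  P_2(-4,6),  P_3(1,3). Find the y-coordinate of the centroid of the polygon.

Apply Gauss's area formula. First the cross-terms c_i = x_i·y_{i+1} − x_{i+1}·y_i:
  10, -18, -11  ⇒  2A = -19, A = -9.5.
Then Σ (y_i + y_{i+1})·c_i = -133, so ȳ = -133 / (6·(-9.5)) = 7/3.

7/3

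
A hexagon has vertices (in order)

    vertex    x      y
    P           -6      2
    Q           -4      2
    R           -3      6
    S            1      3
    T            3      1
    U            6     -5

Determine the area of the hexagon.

42

Apply the shoelace formula: 2A = Σ (x_i·y_{i+1} − x_{i+1}·y_i), indices taken mod 6.
Cross-terms: -4, -18, -15, -8, -21, -18  ⇒  Σ = -84
Area = |Σ|/2 = 42.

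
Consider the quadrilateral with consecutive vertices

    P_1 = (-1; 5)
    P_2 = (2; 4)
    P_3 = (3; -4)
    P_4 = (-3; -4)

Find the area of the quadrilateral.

P_1→P_2: (-1)(4) − (2)(5) = -14
P_2→P_3: (2)(-4) − (3)(4) = -20
P_3→P_4: (3)(-4) − (-3)(-4) = -24
P_4→P_1: (-3)(5) − (-1)(-4) = -19
Σ = -77
Area = |Σ|/2 = 38.5.

38.5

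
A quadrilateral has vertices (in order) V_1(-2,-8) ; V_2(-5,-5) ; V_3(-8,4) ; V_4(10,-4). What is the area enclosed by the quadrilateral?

93

Apply the surveyor's formula: 2A = Σ (x_i·y_{i+1} − x_{i+1}·y_i), indices taken mod 4.
Σ = (-30) + (-60) + (-8) + (-88) = -186
Area = |Σ|/2 = 93.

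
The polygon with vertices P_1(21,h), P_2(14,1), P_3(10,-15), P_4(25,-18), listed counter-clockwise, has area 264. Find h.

14

Write out the shoelace sum; only the two edges meeting at P_1 involve h:
2·Area = [(25·h − 21·(-18)) + (21·1 − 14·h)] + -25
       = 11·h + 374 = 528
⇒ h = 14.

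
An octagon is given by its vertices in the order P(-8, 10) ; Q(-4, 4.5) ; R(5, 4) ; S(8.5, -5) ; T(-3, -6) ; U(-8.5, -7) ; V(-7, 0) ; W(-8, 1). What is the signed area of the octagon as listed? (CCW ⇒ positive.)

Apply the shoelace (surveyor's) formula: 2A = Σ (x_i·y_{i+1} − x_{i+1}·y_i), indices taken mod 8.
Σ = (4) + (-38.5) + (-59) + (-66) + (-30) + (-49) + (-7) + (-72) = -317.5
Signed area = Σ/2 = -158.75 (negative ⇒ clockwise traversal).

-158.75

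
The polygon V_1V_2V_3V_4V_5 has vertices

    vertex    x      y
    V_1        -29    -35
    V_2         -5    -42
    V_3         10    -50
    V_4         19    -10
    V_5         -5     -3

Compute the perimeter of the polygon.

148

|V_1V_2| = √((24)² + (-7)²) = √625 = 25
|V_2V_3| = √((15)² + (-8)²) = √289 = 17
|V_3V_4| = √((9)² + (40)²) = √1681 = 41
|V_4V_5| = √((-24)² + (7)²) = √625 = 25
|V_5V_1| = √((-24)² + (-32)²) = √1600 = 40
Perimeter = 25 + 17 + 41 + 25 + 40 = 148.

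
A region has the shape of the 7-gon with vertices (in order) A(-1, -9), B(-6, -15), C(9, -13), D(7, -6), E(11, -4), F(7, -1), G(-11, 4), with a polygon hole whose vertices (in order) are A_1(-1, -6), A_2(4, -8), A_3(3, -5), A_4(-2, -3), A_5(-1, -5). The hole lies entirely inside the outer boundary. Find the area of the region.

180.5

Outer boundary:
Apply the surveyor's formula: 2A = Σ (x_i·y_{i+1} − x_{i+1}·y_i), indices taken mod 7.
Σ = (-39) + (213) + (37) + (38) + (17) + (17) + (103) = 386
Area = |Σ|/2 = 193.
Hole:
A_1→A_2: (-1)(-8) − (4)(-6) = 32
A_2→A_3: (4)(-5) − (3)(-8) = 4
A_3→A_4: (3)(-3) − (-2)(-5) = -19
A_4→A_5: (-2)(-5) − (-1)(-3) = 7
A_5→A_1: (-1)(-6) − (-1)(-5) = 1
Σ = 25
Area = |Σ|/2 = 12.5.
Net area = 193 − 12.5 = 180.5.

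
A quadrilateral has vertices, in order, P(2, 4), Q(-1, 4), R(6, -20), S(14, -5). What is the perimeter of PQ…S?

|PQ| = √((-3)² + (0)²) = √9 = 3
|QR| = √((7)² + (-24)²) = √625 = 25
|RS| = √((8)² + (15)²) = √289 = 17
|SP| = √((-12)² + (9)²) = √225 = 15
Perimeter = 3 + 25 + 17 + 15 = 60.

60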